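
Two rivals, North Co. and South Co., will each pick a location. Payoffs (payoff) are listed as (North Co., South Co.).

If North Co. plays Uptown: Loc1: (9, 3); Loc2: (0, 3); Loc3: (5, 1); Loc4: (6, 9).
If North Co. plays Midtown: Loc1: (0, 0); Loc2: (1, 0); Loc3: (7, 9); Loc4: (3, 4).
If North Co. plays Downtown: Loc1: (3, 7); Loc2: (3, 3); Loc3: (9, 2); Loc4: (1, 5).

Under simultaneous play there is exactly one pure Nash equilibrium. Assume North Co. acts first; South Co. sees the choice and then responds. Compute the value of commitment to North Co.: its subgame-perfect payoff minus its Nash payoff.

1

Backward induction with North Co. moving first.
- Uptown → South Co. plays Loc4 (best of 3, 3, 1, 9); North Co. gets 6.
- Midtown → South Co. plays Loc3 (best of 0, 0, 9, 4); North Co. gets 7.
- Downtown → South Co. plays Loc1 (best of 7, 3, 2, 5); North Co. gets 3.
Among 6, 7, 3, the best is 7 at Midtown. Subgame-perfect outcome: (Midtown, Loc3) with payoffs (7, 9).
For the simultaneous game, intersect best replies.
North Co.'s best replies: Loc1→Uptown; Loc2→Downtown; Loc3→Downtown; Loc4→Uptown.
South Co.'s best replies: Uptown→Loc4; Midtown→Loc3; Downtown→Loc1.
The unique mutual best reply is (Uptown, Loc4), giving (6, 9).
North Co.'s commitment gain: 7 − 6 = 1.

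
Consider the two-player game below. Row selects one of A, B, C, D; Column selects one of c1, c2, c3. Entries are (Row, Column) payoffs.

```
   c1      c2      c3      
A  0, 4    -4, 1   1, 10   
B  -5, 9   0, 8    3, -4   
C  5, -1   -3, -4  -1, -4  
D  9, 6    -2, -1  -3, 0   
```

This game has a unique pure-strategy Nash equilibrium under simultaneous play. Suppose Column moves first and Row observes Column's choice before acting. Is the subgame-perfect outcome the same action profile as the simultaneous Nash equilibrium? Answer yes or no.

no

Row best-responds to each possible Column move:
- c1: Row compares 0, -5, 5, 9 and picks D; Column would get 6.
- c2: Row compares -4, 0, -3, -2 and picks B; Column would get 8.
- c3: Row compares 1, 3, -1, -3 and picks B; Column would get -4.
Among 6, 8, -4, the best is 8 at c2. Subgame-perfect outcome: (B, c2) with payoffs (0, 8).
Now find the simultaneous Nash equilibrium.
Row's best replies: c1→D; c2→B; c3→B.
Column's best replies: A→c3; B→c1; C→c1; D→c1.
The unique mutual best reply is (D, c1), giving (9, 6).
Sequential outcome (B, c2) differs from the Nash profile (D, c1).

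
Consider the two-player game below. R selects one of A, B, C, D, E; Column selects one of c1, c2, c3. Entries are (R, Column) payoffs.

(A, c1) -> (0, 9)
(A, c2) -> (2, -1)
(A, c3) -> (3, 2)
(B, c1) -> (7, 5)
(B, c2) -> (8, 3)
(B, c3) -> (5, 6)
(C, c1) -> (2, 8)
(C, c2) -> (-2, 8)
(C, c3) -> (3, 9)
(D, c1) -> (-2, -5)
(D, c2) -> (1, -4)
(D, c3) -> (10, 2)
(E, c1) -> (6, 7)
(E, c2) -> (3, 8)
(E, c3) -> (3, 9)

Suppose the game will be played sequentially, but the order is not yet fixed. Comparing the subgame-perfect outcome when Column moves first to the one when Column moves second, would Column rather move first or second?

first

If R leads: Column's best replies are A→c1, B→c3, C→c3, D→c3, E→c3; R's induced payoffs 0, 5, 3, 10, 3; outcome (D, c3), payoffs (10, 2).
If Column leads: R's best replies are c1→B, c2→B, c3→D; Column's induced payoffs 5, 3, 2; outcome (B, c1), payoffs (7, 5).
Column gets 5 moving first and 2 moving second, so Column prefers to move first.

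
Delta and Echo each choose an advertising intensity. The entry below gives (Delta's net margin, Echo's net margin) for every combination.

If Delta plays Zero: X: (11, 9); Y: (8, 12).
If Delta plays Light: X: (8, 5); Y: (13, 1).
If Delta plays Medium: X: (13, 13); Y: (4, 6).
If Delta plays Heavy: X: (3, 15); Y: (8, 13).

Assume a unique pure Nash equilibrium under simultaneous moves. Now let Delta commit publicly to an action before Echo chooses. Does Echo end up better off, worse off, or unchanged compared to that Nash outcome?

Work backward from Echo's decision.
- Zero → Echo plays Y (best of 9, 12); Delta gets 8.
- Light → Echo plays X (best of 5, 1); Delta gets 8.
- Medium → Echo plays X (best of 13, 6); Delta gets 13.
- Heavy → Echo plays X (best of 15, 13); Delta gets 3.
Delta's induced payoffs are 8, 8, 13, 3, so Delta commits to Medium. Subgame-perfect outcome: (Medium, X) with payoffs (13, 13).
For the simultaneous game, intersect best replies.
Delta's best replies: X→Medium; Y→Light.
Echo's best replies: Zero→Y; Light→X; Medium→X; Heavy→X.
The unique mutual best reply is (Medium, X), giving (13, 13).
Echo earns 13 sequentially versus 13 at the Nash outcome: unchanged.

unchanged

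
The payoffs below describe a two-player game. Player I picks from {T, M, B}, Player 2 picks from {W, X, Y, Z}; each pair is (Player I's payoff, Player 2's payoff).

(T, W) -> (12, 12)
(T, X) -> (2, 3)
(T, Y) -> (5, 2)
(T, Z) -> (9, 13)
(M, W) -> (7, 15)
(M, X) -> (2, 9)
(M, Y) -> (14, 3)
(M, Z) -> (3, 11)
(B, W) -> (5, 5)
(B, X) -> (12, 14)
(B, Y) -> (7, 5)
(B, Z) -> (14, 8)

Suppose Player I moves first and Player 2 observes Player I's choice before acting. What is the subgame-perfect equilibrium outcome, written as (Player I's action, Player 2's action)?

(B, X)

Solve by backward induction (Player I leads).
- T → Player 2 plays Z (best of 12, 3, 2, 13); Player I gets 9.
- M → Player 2 plays W (best of 15, 9, 3, 11); Player I gets 7.
- B → Player 2 plays X (best of 5, 14, 5, 8); Player I gets 12.
Among 9, 7, 12, the best is 12 at B. Subgame-perfect outcome: (B, X) with payoffs (12, 14).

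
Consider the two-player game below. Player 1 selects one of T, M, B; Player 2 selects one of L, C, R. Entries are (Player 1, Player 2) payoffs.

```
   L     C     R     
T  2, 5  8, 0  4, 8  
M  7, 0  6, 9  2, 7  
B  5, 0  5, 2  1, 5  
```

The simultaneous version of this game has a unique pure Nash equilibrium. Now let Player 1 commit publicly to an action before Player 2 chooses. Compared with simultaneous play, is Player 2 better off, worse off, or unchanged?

Backward induction with Player 1 moving first.
- T → Player 2 plays R (best of 5, 0, 8); Player 1 gets 4.
- M → Player 2 plays C (best of 0, 9, 7); Player 1 gets 6.
- B → Player 2 plays R (best of 0, 2, 5); Player 1 gets 1.
Player 1's induced payoffs are 4, 6, 1, so Player 1 commits to M. Subgame-perfect outcome: (M, C) with payoffs (6, 9).
Now find the simultaneous Nash equilibrium.
Player 1's best replies: L→M; C→T; R→T.
Player 2's best replies: T→R; M→C; B→R.
The unique mutual best reply is (T, R), giving (4, 8).
Player 2 earns 9 sequentially versus 8 at the Nash outcome: better off.

better off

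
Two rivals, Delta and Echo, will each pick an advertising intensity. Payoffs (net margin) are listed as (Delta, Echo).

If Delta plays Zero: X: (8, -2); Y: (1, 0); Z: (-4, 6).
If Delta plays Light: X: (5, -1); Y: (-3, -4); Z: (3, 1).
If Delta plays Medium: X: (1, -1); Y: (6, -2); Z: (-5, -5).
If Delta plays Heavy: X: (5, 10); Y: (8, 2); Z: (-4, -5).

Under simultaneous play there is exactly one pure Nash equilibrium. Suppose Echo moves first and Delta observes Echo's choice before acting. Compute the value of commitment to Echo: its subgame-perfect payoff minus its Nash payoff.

1

Backward induction with Echo moving first.
- X: Delta compares 8, 5, 1, 5 and picks Zero; Echo would get -2.
- Y: Delta compares 1, -3, 6, 8 and picks Heavy; Echo would get 2.
- Z: Delta compares -4, 3, -5, -4 and picks Light; Echo would get 1.
Among -2, 2, 1, the best is 2 at Y. Subgame-perfect outcome: (Heavy, Y) with payoffs (8, 2).
Now find the simultaneous Nash equilibrium.
Delta's best replies: X→Zero; Y→Heavy; Z→Light.
Echo's best replies: Zero→Z; Light→Z; Medium→X; Heavy→X.
The unique mutual best reply is (Light, Z), giving (3, 1).
Echo's commitment gain: 2 − 1 = 1.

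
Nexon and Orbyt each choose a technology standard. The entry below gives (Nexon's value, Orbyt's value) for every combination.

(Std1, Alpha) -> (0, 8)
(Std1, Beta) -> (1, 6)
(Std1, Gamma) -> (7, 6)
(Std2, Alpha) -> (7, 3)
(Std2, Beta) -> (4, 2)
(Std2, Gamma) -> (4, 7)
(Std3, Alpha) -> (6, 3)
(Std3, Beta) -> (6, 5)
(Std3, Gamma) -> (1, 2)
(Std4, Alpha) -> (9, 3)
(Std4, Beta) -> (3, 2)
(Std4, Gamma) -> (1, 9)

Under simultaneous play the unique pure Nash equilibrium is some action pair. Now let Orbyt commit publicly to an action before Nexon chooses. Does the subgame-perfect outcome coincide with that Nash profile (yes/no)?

Backward induction with Orbyt moving first.
- Alpha → Nexon plays Std4 (best of 0, 7, 6, 9); Orbyt gets 3.
- Beta → Nexon plays Std3 (best of 1, 4, 6, 3); Orbyt gets 5.
- Gamma → Nexon plays Std1 (best of 7, 4, 1, 1); Orbyt gets 6.
Maximizing over 3, 5, 6, Orbyt chooses Gamma. Subgame-perfect outcome: (Std1, Gamma) with payoffs (7, 6).
Under simultaneous play:
Nexon's best replies: Alpha→Std4; Beta→Std3; Gamma→Std1.
Orbyt's best replies: Std1→Alpha; Std2→Gamma; Std3→Beta; Std4→Gamma.
The unique mutual best reply is (Std3, Beta), giving (6, 5).
Sequential outcome (Std1, Gamma) differs from the Nash profile (Std3, Beta).

no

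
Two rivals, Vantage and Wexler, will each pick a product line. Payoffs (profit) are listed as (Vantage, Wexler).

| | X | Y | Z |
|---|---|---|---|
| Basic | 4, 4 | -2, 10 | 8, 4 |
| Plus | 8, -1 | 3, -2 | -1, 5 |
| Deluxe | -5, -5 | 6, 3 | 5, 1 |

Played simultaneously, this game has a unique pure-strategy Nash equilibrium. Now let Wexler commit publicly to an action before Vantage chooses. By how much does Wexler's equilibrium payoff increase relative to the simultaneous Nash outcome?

1

Solve by backward induction (Wexler leads).
- X: Vantage compares 4, 8, -5 and picks Plus; Wexler would get -1.
- Y: Vantage compares -2, 3, 6 and picks Deluxe; Wexler would get 3.
- Z: Vantage compares 8, -1, 5 and picks Basic; Wexler would get 4.
Maximizing over -1, 3, 4, Wexler chooses Z. Subgame-perfect outcome: (Basic, Z) with payoffs (8, 4).
Under simultaneous play:
Vantage's best replies: X→Plus; Y→Deluxe; Z→Basic.
Wexler's best replies: Basic→Y; Plus→Z; Deluxe→Y.
The unique mutual best reply is (Deluxe, Y), giving (6, 3).
Wexler's commitment gain: 4 − 3 = 1.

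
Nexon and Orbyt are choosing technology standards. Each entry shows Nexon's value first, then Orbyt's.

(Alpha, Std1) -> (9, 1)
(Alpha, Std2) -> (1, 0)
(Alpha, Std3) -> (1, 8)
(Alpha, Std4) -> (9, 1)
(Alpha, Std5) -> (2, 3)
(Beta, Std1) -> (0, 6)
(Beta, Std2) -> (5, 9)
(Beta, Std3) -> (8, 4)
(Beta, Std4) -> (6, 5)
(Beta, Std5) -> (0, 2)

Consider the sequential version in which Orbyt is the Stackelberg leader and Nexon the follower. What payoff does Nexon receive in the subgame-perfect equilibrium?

Backward induction with Orbyt moving first.
- Std1 → Nexon plays Alpha (best of 9, 0); Orbyt gets 1.
- Std2 → Nexon plays Beta (best of 1, 5); Orbyt gets 9.
- Std3 → Nexon plays Beta (best of 1, 8); Orbyt gets 4.
- Std4 → Nexon plays Alpha (best of 9, 6); Orbyt gets 1.
- Std5 → Nexon plays Alpha (best of 2, 0); Orbyt gets 3.
Maximizing over 1, 9, 4, 1, 3, Orbyt chooses Std2. Subgame-perfect outcome: (Beta, Std2) with payoffs (5, 9).

5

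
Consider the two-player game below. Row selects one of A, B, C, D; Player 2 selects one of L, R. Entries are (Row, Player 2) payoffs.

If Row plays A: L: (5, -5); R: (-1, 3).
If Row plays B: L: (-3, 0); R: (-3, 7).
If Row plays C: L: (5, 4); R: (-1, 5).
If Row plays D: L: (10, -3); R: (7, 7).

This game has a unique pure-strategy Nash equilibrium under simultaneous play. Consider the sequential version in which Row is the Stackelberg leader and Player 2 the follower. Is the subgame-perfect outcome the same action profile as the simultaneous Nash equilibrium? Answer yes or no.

Backward induction with Row moving first.
- A → Player 2 plays R (best of -5, 3); Row gets -1.
- B → Player 2 plays R (best of 0, 7); Row gets -3.
- C → Player 2 plays R (best of 4, 5); Row gets -1.
- D → Player 2 plays R (best of -3, 7); Row gets 7.
Row's induced payoffs are -1, -3, -1, 7, so Row commits to D. Subgame-perfect outcome: (D, R) with payoffs (7, 7).
Now find the simultaneous Nash equilibrium.
Row's best replies: L→D; R→D.
Player 2's best replies: A→R; B→R; C→R; D→R.
The unique mutual best reply is (D, R), giving (7, 7).
Sequential outcome (D, R) coincides with the Nash profile (D, R).

yes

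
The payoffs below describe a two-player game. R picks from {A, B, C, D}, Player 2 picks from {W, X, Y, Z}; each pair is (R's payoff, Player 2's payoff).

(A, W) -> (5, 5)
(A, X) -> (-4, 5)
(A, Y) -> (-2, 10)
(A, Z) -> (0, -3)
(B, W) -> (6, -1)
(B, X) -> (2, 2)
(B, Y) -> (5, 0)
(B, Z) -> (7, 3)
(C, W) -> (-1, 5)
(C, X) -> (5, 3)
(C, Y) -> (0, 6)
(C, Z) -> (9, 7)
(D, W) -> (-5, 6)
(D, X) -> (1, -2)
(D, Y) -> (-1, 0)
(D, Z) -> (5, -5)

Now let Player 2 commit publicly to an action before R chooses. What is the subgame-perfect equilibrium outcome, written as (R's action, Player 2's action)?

(C, Z)

Solve by backward induction (Player 2 leads).
- W → R plays B (best of 5, 6, -1, -5); Player 2 gets -1.
- X → R plays C (best of -4, 2, 5, 1); Player 2 gets 3.
- Y → R plays B (best of -2, 5, 0, -1); Player 2 gets 0.
- Z → R plays C (best of 0, 7, 9, 5); Player 2 gets 7.
Player 2's induced payoffs are -1, 3, 0, 7, so Player 2 commits to Z. Subgame-perfect outcome: (C, Z) with payoffs (9, 7).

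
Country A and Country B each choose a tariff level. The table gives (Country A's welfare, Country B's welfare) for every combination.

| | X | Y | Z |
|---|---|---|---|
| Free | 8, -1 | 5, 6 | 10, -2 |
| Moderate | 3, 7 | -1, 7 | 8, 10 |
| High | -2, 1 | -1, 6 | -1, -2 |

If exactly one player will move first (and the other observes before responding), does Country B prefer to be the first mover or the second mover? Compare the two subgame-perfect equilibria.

second

If Country A leads: Country B's best replies are Free→Y, Moderate→Z, High→Y; Country A's induced payoffs 5, 8, -1; outcome (Moderate, Z), payoffs (8, 10).
If Country B leads: Country A's best replies are X→Free, Y→Free, Z→Free; Country B's induced payoffs -1, 6, -2; outcome (Free, Y), payoffs (5, 6).
Country B gets 6 moving first and 10 moving second, so Country B prefers to move second.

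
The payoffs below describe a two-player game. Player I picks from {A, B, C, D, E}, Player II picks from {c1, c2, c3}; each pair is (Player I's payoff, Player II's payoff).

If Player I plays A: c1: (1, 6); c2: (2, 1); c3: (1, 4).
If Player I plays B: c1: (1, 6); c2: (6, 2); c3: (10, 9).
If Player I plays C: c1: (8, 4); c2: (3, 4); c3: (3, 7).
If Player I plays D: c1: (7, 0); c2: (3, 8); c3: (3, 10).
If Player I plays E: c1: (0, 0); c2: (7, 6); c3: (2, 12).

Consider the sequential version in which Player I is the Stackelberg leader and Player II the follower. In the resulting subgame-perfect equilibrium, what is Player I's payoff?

Solve by backward induction (Player I leads).
- A: BR = c1, leader payoff 1.
- B: BR = c3, leader payoff 10.
- C: BR = c3, leader payoff 3.
- D: BR = c3, leader payoff 3.
- E: BR = c3, leader payoff 2.
Player I's induced payoffs are 1, 10, 3, 3, 2, so Player I commits to B. Subgame-perfect outcome: (B, c3) with payoffs (10, 9).

10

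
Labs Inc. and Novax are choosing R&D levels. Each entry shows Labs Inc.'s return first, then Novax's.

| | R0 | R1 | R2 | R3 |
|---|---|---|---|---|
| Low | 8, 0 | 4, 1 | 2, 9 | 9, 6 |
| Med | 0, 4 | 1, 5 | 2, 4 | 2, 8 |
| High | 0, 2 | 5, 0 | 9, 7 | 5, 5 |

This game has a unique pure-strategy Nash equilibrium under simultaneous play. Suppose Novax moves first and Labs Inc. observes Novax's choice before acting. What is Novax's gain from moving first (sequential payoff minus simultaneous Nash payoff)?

Work backward from Labs Inc.'s decision.
- R0: BR = Low, leader payoff 0.
- R1: BR = High, leader payoff 0.
- R2: BR = High, leader payoff 7.
- R3: BR = Low, leader payoff 6.
Novax's induced payoffs are 0, 0, 7, 6, so Novax commits to R2. Subgame-perfect outcome: (High, R2) with payoffs (9, 7).
For the simultaneous game, intersect best replies.
Labs Inc.'s best replies: R0→Low; R1→High; R2→High; R3→Low.
Novax's best replies: Low→R2; Med→R3; High→R2.
Only (High, R2) has each player best-responding; Nash payoffs (9, 7).
Novax's commitment gain: 7 − 7 = 0.

0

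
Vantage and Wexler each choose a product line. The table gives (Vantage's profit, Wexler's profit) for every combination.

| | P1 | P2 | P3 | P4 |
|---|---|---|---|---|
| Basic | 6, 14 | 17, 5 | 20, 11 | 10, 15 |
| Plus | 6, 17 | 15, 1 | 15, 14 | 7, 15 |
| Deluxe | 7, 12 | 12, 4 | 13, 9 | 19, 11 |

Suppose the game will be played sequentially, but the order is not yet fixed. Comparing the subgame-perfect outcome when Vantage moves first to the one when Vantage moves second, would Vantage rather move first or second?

If Vantage leads: Wexler's best replies are Basic→P4, Plus→P1, Deluxe→P1; Vantage's induced payoffs 10, 6, 7; outcome (Basic, P4), payoffs (10, 15).
If Wexler leads: Vantage's best replies are P1→Deluxe, P2→Basic, P3→Basic, P4→Deluxe; Wexler's induced payoffs 12, 5, 11, 11; outcome (Deluxe, P1), payoffs (7, 12).
Vantage gets 10 moving first and 7 moving second, so Vantage prefers to move first.

first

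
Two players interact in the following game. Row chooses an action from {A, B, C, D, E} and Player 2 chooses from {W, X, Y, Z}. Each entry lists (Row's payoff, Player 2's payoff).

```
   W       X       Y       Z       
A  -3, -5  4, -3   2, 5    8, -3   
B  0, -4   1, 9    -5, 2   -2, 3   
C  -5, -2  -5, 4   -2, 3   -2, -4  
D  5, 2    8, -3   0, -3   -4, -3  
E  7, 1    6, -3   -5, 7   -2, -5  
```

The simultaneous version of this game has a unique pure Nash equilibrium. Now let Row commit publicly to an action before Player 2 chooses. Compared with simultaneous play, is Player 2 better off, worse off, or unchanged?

Backward induction with Row moving first.
- A → Player 2 plays Y (best of -5, -3, 5, -3); Row gets 2.
- B → Player 2 plays X (best of -4, 9, 2, 3); Row gets 1.
- C → Player 2 plays X (best of -2, 4, 3, -4); Row gets -5.
- D → Player 2 plays W (best of 2, -3, -3, -3); Row gets 5.
- E → Player 2 plays Y (best of 1, -3, 7, -5); Row gets -5.
Row's induced payoffs are 2, 1, -5, 5, -5, so Row commits to D. Subgame-perfect outcome: (D, W) with payoffs (5, 2).
Under simultaneous play:
Row's best replies: W→E; X→D; Y→A; Z→A.
Player 2's best replies: A→Y; B→X; C→X; D→W; E→Y.
Only (A, Y) has each player best-responding; Nash payoffs (2, 5).
Player 2 earns 2 sequentially versus 5 at the Nash outcome: worse off.

worse off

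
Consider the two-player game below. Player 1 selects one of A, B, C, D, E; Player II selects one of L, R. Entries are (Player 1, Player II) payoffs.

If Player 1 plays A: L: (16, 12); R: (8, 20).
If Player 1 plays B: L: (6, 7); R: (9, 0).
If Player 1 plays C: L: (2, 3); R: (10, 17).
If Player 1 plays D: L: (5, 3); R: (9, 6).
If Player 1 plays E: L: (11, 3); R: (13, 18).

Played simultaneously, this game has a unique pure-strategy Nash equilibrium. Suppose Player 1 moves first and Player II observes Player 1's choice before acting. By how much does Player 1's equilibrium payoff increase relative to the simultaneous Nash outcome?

Backward induction with Player 1 moving first.
- A: BR = R, leader payoff 8.
- B: BR = L, leader payoff 6.
- C: BR = R, leader payoff 10.
- D: BR = R, leader payoff 9.
- E: BR = R, leader payoff 13.
Maximizing over 8, 6, 10, 9, 13, Player 1 chooses E. Subgame-perfect outcome: (E, R) with payoffs (13, 18).
Now find the simultaneous Nash equilibrium.
Player 1's best replies: L→A; R→E.
Player II's best replies: A→R; B→L; C→R; D→R; E→R.
The unique mutual best reply is (E, R), giving (13, 18).
Player 1's commitment gain: 13 − 13 = 0.

0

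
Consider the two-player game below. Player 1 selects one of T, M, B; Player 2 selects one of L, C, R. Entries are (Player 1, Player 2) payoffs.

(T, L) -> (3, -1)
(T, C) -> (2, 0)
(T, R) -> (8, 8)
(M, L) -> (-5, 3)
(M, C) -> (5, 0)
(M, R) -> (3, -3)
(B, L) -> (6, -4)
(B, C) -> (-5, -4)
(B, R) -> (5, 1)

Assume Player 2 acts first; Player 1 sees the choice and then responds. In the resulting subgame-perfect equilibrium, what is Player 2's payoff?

8

Solve by backward induction (Player 2 leads).
- L → Player 1 plays B (best of 3, -5, 6); Player 2 gets -4.
- C → Player 1 plays M (best of 2, 5, -5); Player 2 gets 0.
- R → Player 1 plays T (best of 8, 3, 5); Player 2 gets 8.
Among -4, 0, 8, the best is 8 at R. Subgame-perfect outcome: (T, R) with payoffs (8, 8).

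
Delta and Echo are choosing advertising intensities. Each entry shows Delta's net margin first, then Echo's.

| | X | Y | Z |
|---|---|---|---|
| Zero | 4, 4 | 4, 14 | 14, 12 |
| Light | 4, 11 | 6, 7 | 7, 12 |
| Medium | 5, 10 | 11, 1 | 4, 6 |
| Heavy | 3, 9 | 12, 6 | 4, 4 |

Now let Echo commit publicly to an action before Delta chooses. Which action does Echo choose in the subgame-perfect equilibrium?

Delta best-responds to each possible Echo move:
- X: Delta compares 4, 4, 5, 3 and picks Medium; Echo would get 10.
- Y: Delta compares 4, 6, 11, 12 and picks Heavy; Echo would get 6.
- Z: Delta compares 14, 7, 4, 4 and picks Zero; Echo would get 12.
Maximizing over 10, 6, 12, Echo chooses Z. Subgame-perfect outcome: (Zero, Z) with payoffs (14, 12).

Z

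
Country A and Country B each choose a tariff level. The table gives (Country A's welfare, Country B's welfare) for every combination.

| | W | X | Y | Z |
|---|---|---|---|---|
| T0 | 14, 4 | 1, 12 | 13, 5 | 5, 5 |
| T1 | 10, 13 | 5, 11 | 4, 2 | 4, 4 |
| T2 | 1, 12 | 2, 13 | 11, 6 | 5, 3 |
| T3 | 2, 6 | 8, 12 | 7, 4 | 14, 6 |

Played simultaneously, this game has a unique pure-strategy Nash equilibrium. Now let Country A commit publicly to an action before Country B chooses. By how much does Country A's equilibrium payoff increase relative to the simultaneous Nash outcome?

Backward induction with Country A moving first.
- T0 → Country B plays X (best of 4, 12, 5, 5); Country A gets 1.
- T1 → Country B plays W (best of 13, 11, 2, 4); Country A gets 10.
- T2 → Country B plays X (best of 12, 13, 6, 3); Country A gets 2.
- T3 → Country B plays X (best of 6, 12, 4, 6); Country A gets 8.
Country A's induced payoffs are 1, 10, 2, 8, so Country A commits to T1. Subgame-perfect outcome: (T1, W) with payoffs (10, 13).
For the simultaneous game, intersect best replies.
Country A's best replies: W→T0; X→T3; Y→T0; Z→T3.
Country B's best replies: T0→X; T1→W; T2→X; T3→X.
Only (T3, X) has each player best-responding; Nash payoffs (8, 12).
Country A's commitment gain: 10 − 8 = 2.

2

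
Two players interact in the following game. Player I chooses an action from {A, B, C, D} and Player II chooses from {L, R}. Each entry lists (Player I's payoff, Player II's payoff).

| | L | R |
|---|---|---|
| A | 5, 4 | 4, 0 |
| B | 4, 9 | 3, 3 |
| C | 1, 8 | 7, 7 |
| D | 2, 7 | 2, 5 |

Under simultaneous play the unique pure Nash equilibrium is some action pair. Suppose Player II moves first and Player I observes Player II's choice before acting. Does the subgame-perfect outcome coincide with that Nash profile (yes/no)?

Player I best-responds to each possible Player II move:
- L → Player I plays A (best of 5, 4, 1, 2); Player II gets 4.
- R → Player I plays C (best of 4, 3, 7, 2); Player II gets 7.
Maximizing over 4, 7, Player II chooses R. Subgame-perfect outcome: (C, R) with payoffs (7, 7).
For the simultaneous game, intersect best replies.
Player I's best replies: L→A; R→C.
Player II's best replies: A→L; B→L; C→L; D→L.
Only (A, L) has each player best-responding; Nash payoffs (5, 4).
Sequential outcome (C, R) differs from the Nash profile (A, L).

no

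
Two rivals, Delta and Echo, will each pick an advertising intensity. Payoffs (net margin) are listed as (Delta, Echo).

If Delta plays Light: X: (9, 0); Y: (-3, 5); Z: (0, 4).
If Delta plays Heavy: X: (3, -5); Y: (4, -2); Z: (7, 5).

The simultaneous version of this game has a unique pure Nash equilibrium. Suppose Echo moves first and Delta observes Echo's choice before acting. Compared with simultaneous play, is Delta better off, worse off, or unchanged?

Delta best-responds to each possible Echo move:
- X: Delta compares 9, 3 and picks Light; Echo would get 0.
- Y: Delta compares -3, 4 and picks Heavy; Echo would get -2.
- Z: Delta compares 0, 7 and picks Heavy; Echo would get 5.
Maximizing over 0, -2, 5, Echo chooses Z. Subgame-perfect outcome: (Heavy, Z) with payoffs (7, 5).
Under simultaneous play:
Delta's best replies: X→Light; Y→Heavy; Z→Heavy.
Echo's best replies: Light→Y; Heavy→Z.
Only (Heavy, Z) has each player best-responding; Nash payoffs (7, 5).
Delta earns 7 sequentially versus 7 at the Nash outcome: unchanged.

unchanged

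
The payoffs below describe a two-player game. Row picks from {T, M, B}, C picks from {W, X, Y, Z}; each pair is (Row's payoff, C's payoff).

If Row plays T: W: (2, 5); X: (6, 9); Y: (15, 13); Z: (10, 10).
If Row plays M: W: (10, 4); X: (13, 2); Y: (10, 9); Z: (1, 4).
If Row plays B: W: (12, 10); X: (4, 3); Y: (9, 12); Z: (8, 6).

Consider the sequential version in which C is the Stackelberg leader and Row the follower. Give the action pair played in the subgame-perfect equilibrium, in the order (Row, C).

(T, Y)

Solve by backward induction (C leads).
- W → Row plays B (best of 2, 10, 12); C gets 10.
- X → Row plays M (best of 6, 13, 4); C gets 2.
- Y → Row plays T (best of 15, 10, 9); C gets 13.
- Z → Row plays T (best of 10, 1, 8); C gets 10.
C's induced payoffs are 10, 2, 13, 10, so C commits to Y. Subgame-perfect outcome: (T, Y) with payoffs (15, 13).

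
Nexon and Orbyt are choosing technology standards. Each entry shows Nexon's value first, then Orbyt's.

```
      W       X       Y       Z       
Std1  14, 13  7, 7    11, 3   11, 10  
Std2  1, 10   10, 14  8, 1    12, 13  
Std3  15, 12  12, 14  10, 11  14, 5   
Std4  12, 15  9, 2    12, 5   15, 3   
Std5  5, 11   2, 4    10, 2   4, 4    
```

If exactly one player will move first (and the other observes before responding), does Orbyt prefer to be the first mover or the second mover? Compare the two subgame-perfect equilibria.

first

If Nexon leads: Orbyt's best replies are Std1→W, Std2→X, Std3→X, Std4→W, Std5→W; Nexon's induced payoffs 14, 10, 12, 12, 5; outcome (Std1, W), payoffs (14, 13).
If Orbyt leads: Nexon's best replies are W→Std3, X→Std3, Y→Std4, Z→Std4; Orbyt's induced payoffs 12, 14, 5, 3; outcome (Std3, X), payoffs (12, 14).
Orbyt gets 14 moving first and 13 moving second, so Orbyt prefers to move first.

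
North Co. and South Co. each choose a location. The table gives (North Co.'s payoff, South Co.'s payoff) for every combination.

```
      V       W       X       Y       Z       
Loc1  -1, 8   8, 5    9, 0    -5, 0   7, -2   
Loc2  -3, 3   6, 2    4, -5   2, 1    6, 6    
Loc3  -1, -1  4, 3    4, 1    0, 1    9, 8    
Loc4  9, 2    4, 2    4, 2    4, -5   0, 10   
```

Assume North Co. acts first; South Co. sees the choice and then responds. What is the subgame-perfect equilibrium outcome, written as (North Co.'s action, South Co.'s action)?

South Co. best-responds to each possible North Co. move:
- Loc1 → South Co. plays V (best of 8, 5, 0, 0, -2); North Co. gets -1.
- Loc2 → South Co. plays Z (best of 3, 2, -5, 1, 6); North Co. gets 6.
- Loc3 → South Co. plays Z (best of -1, 3, 1, 1, 8); North Co. gets 9.
- Loc4 → South Co. plays Z (best of 2, 2, 2, -5, 10); North Co. gets 0.
Maximizing over -1, 6, 9, 0, North Co. chooses Loc3. Subgame-perfect outcome: (Loc3, Z) with payoffs (9, 8).

(Loc3, Z)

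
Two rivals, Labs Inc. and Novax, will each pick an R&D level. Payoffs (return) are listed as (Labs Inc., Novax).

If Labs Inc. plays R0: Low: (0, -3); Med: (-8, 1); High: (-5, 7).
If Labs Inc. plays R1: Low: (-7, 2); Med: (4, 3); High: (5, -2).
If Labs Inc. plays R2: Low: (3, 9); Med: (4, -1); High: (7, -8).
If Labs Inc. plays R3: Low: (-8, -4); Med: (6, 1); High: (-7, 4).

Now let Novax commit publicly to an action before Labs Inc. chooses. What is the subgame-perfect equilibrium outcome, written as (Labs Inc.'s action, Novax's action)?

(R2, Low)

Backward induction with Novax moving first.
- Low → Labs Inc. plays R2 (best of 0, -7, 3, -8); Novax gets 9.
- Med → Labs Inc. plays R3 (best of -8, 4, 4, 6); Novax gets 1.
- High → Labs Inc. plays R2 (best of -5, 5, 7, -7); Novax gets -8.
Novax's induced payoffs are 9, 1, -8, so Novax commits to Low. Subgame-perfect outcome: (R2, Low) with payoffs (3, 9).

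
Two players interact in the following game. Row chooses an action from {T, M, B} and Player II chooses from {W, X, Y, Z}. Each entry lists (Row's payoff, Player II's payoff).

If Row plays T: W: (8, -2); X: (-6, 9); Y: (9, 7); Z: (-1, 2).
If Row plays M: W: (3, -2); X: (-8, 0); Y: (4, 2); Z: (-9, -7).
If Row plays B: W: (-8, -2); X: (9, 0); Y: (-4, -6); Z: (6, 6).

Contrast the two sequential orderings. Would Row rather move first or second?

second

If Row leads: Player II's best replies are T→X, M→Y, B→Z; Row's induced payoffs -6, 4, 6; outcome (B, Z), payoffs (6, 6).
If Player II leads: Row's best replies are W→T, X→B, Y→T, Z→B; Player II's induced payoffs -2, 0, 7, 6; outcome (T, Y), payoffs (9, 7).
Row gets 6 moving first and 9 moving second, so Row prefers to move second.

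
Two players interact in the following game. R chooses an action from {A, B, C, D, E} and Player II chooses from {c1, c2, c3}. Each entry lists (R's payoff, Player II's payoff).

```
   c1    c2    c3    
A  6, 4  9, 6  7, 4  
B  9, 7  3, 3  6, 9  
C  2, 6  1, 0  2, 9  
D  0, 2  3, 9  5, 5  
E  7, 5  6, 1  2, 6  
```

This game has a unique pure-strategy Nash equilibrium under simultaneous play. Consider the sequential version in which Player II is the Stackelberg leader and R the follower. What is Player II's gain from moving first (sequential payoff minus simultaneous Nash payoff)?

Work backward from R's decision.
- c1: BR = B, leader payoff 7.
- c2: BR = A, leader payoff 6.
- c3: BR = A, leader payoff 4.
Among 7, 6, 4, the best is 7 at c1. Subgame-perfect outcome: (B, c1) with payoffs (9, 7).
Under simultaneous play:
R's best replies: c1→B; c2→A; c3→A.
Player II's best replies: A→c2; B→c3; C→c3; D→c2; E→c3.
The unique mutual best reply is (A, c2), giving (9, 6).
Player II's commitment gain: 7 − 6 = 1.

1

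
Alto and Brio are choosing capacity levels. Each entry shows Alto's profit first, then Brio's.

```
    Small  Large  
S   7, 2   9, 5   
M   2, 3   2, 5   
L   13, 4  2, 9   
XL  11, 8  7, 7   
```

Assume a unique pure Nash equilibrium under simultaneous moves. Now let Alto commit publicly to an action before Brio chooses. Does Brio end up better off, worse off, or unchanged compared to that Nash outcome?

better off

Work backward from Brio's decision.
- S: BR = Large, leader payoff 9.
- M: BR = Large, leader payoff 2.
- L: BR = Large, leader payoff 2.
- XL: BR = Small, leader payoff 11.
Among 9, 2, 2, 11, the best is 11 at XL. Subgame-perfect outcome: (XL, Small) with payoffs (11, 8).
Now find the simultaneous Nash equilibrium.
Alto's best replies: Small→L; Large→S.
Brio's best replies: S→Large; M→Large; L→Large; XL→Small.
Only (S, Large) has each player best-responding; Nash payoffs (9, 5).
Brio earns 8 sequentially versus 5 at the Nash outcome: better off.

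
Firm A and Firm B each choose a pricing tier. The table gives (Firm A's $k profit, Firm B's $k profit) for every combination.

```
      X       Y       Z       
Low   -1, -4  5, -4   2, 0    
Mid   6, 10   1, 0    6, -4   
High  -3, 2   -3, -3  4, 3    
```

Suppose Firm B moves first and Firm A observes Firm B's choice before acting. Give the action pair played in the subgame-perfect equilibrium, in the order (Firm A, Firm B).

Work backward from Firm A's decision.
- X → Firm A plays Mid (best of -1, 6, -3); Firm B gets 10.
- Y → Firm A plays Low (best of 5, 1, -3); Firm B gets -4.
- Z → Firm A plays Mid (best of 2, 6, 4); Firm B gets -4.
Maximizing over 10, -4, -4, Firm B chooses X. Subgame-perfect outcome: (Mid, X) with payoffs (6, 10).

(Mid, X)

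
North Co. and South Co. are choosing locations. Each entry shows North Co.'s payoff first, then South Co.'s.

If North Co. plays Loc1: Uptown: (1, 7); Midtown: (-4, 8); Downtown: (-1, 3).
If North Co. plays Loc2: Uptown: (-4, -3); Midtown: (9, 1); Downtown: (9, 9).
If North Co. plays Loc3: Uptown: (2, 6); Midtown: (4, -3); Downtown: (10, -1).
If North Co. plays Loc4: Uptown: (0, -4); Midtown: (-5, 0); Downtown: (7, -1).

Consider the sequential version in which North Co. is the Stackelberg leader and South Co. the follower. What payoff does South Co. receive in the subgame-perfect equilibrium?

9

Work backward from South Co.'s decision.
- Loc1 → South Co. plays Midtown (best of 7, 8, 3); North Co. gets -4.
- Loc2 → South Co. plays Downtown (best of -3, 1, 9); North Co. gets 9.
- Loc3 → South Co. plays Uptown (best of 6, -3, -1); North Co. gets 2.
- Loc4 → South Co. plays Midtown (best of -4, 0, -1); North Co. gets -5.
Among -4, 9, 2, -5, the best is 9 at Loc2. Subgame-perfect outcome: (Loc2, Downtown) with payoffs (9, 9).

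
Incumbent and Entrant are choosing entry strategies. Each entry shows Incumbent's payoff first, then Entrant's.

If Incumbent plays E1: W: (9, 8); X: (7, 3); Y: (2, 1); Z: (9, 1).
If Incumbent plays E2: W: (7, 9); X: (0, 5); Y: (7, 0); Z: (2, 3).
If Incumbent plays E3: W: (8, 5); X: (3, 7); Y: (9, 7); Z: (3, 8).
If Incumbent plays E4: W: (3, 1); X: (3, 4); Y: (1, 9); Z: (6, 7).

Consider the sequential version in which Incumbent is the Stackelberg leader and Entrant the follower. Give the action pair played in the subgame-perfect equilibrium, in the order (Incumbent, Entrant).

(E1, W)

Backward induction with Incumbent moving first.
- E1: BR = W, leader payoff 9.
- E2: BR = W, leader payoff 7.
- E3: BR = Z, leader payoff 3.
- E4: BR = Y, leader payoff 1.
Incumbent's induced payoffs are 9, 7, 3, 1, so Incumbent commits to E1. Subgame-perfect outcome: (E1, W) with payoffs (9, 8).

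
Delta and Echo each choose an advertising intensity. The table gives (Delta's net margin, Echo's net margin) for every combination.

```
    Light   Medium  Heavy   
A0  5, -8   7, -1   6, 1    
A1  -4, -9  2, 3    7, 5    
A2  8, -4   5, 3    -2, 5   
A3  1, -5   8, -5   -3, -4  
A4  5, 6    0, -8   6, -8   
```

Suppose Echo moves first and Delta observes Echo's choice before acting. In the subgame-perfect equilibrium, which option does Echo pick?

Heavy

Work backward from Delta's decision.
- Light: Delta compares 5, -4, 8, 1, 5 and picks A2; Echo would get -4.
- Medium: Delta compares 7, 2, 5, 8, 0 and picks A3; Echo would get -5.
- Heavy: Delta compares 6, 7, -2, -3, 6 and picks A1; Echo would get 5.
Maximizing over -4, -5, 5, Echo chooses Heavy. Subgame-perfect outcome: (A1, Heavy) with payoffs (7, 5).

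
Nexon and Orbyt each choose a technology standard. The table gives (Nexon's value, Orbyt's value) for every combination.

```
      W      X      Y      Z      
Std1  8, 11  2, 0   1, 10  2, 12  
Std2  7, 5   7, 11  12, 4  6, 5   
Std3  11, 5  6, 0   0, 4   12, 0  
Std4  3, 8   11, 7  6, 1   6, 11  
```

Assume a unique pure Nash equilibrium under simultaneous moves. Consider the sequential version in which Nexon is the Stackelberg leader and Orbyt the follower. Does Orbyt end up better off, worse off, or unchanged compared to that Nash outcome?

unchanged

Work backward from Orbyt's decision.
- Std1: BR = Z, leader payoff 2.
- Std2: BR = X, leader payoff 7.
- Std3: BR = W, leader payoff 11.
- Std4: BR = Z, leader payoff 6.
Maximizing over 2, 7, 11, 6, Nexon chooses Std3. Subgame-perfect outcome: (Std3, W) with payoffs (11, 5).
Under simultaneous play:
Nexon's best replies: W→Std3; X→Std4; Y→Std2; Z→Std3.
Orbyt's best replies: Std1→Z; Std2→X; Std3→W; Std4→Z.
The unique mutual best reply is (Std3, W), giving (11, 5).
Orbyt earns 5 sequentially versus 5 at the Nash outcome: unchanged.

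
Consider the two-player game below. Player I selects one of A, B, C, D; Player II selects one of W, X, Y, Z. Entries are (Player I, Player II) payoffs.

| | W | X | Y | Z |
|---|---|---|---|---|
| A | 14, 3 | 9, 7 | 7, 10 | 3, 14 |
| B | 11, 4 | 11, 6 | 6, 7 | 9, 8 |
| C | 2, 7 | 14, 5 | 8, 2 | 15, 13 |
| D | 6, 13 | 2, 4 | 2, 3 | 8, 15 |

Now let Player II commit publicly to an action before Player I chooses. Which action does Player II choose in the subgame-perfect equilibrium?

Backward induction with Player II moving first.
- W: Player I compares 14, 11, 2, 6 and picks A; Player II would get 3.
- X: Player I compares 9, 11, 14, 2 and picks C; Player II would get 5.
- Y: Player I compares 7, 6, 8, 2 and picks C; Player II would get 2.
- Z: Player I compares 3, 9, 15, 8 and picks C; Player II would get 13.
Maximizing over 3, 5, 2, 13, Player II chooses Z. Subgame-perfect outcome: (C, Z) with payoffs (15, 13).

Z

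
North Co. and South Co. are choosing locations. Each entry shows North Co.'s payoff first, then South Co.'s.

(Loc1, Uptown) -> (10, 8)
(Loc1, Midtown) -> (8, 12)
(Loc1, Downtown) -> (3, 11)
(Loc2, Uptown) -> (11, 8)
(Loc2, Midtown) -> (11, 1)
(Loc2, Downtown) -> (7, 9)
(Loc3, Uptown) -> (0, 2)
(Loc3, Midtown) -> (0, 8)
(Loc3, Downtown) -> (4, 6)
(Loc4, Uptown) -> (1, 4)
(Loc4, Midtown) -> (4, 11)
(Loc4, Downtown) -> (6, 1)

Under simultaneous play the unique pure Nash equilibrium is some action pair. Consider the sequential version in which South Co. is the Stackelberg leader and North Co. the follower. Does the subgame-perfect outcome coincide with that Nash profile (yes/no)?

Solve by backward induction (South Co. leads).
- Uptown → North Co. plays Loc2 (best of 10, 11, 0, 1); South Co. gets 8.
- Midtown → North Co. plays Loc2 (best of 8, 11, 0, 4); South Co. gets 1.
- Downtown → North Co. plays Loc2 (best of 3, 7, 4, 6); South Co. gets 9.
South Co.'s induced payoffs are 8, 1, 9, so South Co. commits to Downtown. Subgame-perfect outcome: (Loc2, Downtown) with payoffs (7, 9).
For the simultaneous game, intersect best replies.
North Co.'s best replies: Uptown→Loc2; Midtown→Loc2; Downtown→Loc2.
South Co.'s best replies: Loc1→Midtown; Loc2→Downtown; Loc3→Midtown; Loc4→Midtown.
The unique mutual best reply is (Loc2, Downtown), giving (7, 9).
Sequential outcome (Loc2, Downtown) coincides with the Nash profile (Loc2, Downtown).

yes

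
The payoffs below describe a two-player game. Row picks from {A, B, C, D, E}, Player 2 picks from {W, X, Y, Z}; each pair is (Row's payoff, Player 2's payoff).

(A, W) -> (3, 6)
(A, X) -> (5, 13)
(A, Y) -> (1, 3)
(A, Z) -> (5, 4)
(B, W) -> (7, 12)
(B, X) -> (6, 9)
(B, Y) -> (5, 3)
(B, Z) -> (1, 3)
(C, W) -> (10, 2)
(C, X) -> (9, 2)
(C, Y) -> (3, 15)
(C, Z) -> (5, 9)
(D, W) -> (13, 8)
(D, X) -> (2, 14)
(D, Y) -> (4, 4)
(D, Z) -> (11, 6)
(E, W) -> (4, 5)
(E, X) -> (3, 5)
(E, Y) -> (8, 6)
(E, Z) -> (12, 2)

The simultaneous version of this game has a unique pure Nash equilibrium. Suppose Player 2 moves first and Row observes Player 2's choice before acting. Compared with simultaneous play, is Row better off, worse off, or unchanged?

better off

Solve by backward induction (Player 2 leads).
- W: BR = D, leader payoff 8.
- X: BR = C, leader payoff 2.
- Y: BR = E, leader payoff 6.
- Z: BR = E, leader payoff 2.
Player 2's induced payoffs are 8, 2, 6, 2, so Player 2 commits to W. Subgame-perfect outcome: (D, W) with payoffs (13, 8).
For the simultaneous game, intersect best replies.
Row's best replies: W→D; X→C; Y→E; Z→E.
Player 2's best replies: A→X; B→W; C→Y; D→X; E→Y.
Only (E, Y) has each player best-responding; Nash payoffs (8, 6).
Row earns 13 sequentially versus 8 at the Nash outcome: better off.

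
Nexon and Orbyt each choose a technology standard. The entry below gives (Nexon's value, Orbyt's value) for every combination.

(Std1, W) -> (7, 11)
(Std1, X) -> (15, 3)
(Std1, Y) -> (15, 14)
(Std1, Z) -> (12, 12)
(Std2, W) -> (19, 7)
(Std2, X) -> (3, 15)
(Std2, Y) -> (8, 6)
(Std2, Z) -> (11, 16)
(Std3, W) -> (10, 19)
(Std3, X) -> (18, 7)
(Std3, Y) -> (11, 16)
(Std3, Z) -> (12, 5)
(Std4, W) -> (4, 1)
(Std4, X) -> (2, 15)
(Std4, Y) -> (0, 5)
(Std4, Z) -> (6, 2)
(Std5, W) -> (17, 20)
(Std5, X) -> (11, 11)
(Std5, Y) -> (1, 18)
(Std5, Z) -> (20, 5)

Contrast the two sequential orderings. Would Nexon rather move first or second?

first

If Nexon leads: Orbyt's best replies are Std1→Y, Std2→Z, Std3→W, Std4→X, Std5→W; Nexon's induced payoffs 15, 11, 10, 2, 17; outcome (Std5, W), payoffs (17, 20).
If Orbyt leads: Nexon's best replies are W→Std2, X→Std3, Y→Std1, Z→Std5; Orbyt's induced payoffs 7, 7, 14, 5; outcome (Std1, Y), payoffs (15, 14).
Nexon gets 17 moving first and 15 moving second, so Nexon prefers to move first.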